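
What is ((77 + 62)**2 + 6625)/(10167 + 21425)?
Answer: 12973/15796 ≈ 0.82128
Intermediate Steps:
((77 + 62)**2 + 6625)/(10167 + 21425) = (139**2 + 6625)/31592 = (19321 + 6625)*(1/31592) = 25946*(1/31592) = 12973/15796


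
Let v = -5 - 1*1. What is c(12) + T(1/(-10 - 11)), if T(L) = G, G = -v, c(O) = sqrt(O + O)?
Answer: 6 + 2*sqrt(6) ≈ 10.899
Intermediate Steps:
v = -6 (v = -5 - 1 = -6)
c(O) = sqrt(2)*sqrt(O) (c(O) = sqrt(2*O) = sqrt(2)*sqrt(O))
G = 6 (G = -1*(-6) = 6)
T(L) = 6
c(12) + T(1/(-10 - 11)) = sqrt(2)*sqrt(12) + 6 = sqrt(2)*(2*sqrt(3)) + 6 = 2*sqrt(6) + 6 = 6 + 2*sqrt(6)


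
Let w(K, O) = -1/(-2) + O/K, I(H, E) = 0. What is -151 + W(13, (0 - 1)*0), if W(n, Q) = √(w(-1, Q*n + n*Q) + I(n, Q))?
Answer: -151 + √2/2 ≈ -150.29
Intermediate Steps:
w(K, O) = ½ + O/K (w(K, O) = -1*(-½) + O/K = ½ + O/K)
W(n, Q) = √(½ - 2*Q*n) (W(n, Q) = √(((Q*n + n*Q) + (½)*(-1))/(-1) + 0) = √(-((Q*n + Q*n) - ½) + 0) = √(-(2*Q*n - ½) + 0) = √(-(-½ + 2*Q*n) + 0) = √((½ - 2*Q*n) + 0) = √(½ - 2*Q*n))
-151 + W(13, (0 - 1)*0) = -151 + √(2 - 8*(0 - 1)*0*13)/2 = -151 + √(2 - 8*(-1*0)*13)/2 = -151 + √(2 - 8*0*13)/2 = -151 + √(2 + 0)/2 = -151 + √2/2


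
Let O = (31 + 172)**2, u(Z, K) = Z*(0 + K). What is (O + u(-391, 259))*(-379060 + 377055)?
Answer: 120420300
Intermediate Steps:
u(Z, K) = K*Z (u(Z, K) = Z*K = K*Z)
O = 41209 (O = 203**2 = 41209)
(O + u(-391, 259))*(-379060 + 377055) = (41209 + 259*(-391))*(-379060 + 377055) = (41209 - 101269)*(-2005) = -60060*(-2005) = 120420300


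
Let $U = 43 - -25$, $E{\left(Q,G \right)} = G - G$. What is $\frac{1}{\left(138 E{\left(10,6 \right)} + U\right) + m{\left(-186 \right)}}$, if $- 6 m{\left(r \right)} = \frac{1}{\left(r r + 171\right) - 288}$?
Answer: $\frac{206874}{14067431} \approx 0.014706$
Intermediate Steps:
$E{\left(Q,G \right)} = 0$
$U = 68$ ($U = 43 + 25 = 68$)
$m{\left(r \right)} = - \frac{1}{6 \left(-117 + r^{2}\right)}$ ($m{\left(r \right)} = - \frac{1}{6 \left(\left(r r + 171\right) - 288\right)} = - \frac{1}{6 \left(\left(r^{2} + 171\right) - 288\right)} = - \frac{1}{6 \left(\left(171 + r^{2}\right) - 288\right)} = - \frac{1}{6 \left(-117 + r^{2}\right)}$)
$\frac{1}{\left(138 E{\left(10,6 \right)} + U\right) + m{\left(-186 \right)}} = \frac{1}{\left(138 \cdot 0 + 68\right) - \frac{1}{-702 + 6 \left(-186\right)^{2}}} = \frac{1}{\left(0 + 68\right) - \frac{1}{-702 + 6 \cdot 34596}} = \frac{1}{68 - \frac{1}{-702 + 207576}} = \frac{1}{68 - \frac{1}{206874}} = \frac{1}{\frac{14067431}{206874}} = \frac{206874}{14067431}$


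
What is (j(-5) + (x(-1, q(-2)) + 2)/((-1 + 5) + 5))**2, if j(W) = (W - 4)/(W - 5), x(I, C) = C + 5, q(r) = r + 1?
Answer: 2209/900 ≈ 2.4544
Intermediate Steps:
q(r) = 1 + r
x(I, C) = 5 + C
j(W) = (-4 + W)/(-5 + W)
(j(-5) + (x(-1, q(-2)) + 2)/((-1 + 5) + 5))**2 = ((-4 - 5)/(-5 - 5) + ((5 + (1 - 2)) + 2)/((-1 + 5) + 5))**2 = (-9/(-10) + ((5 - 1) + 2)/(4 + 5))**2 = (-1/10*(-9) + (4 + 2)/9)**2 = (9/10 + 6*(1/9))**2 = (9/10 + 2/3)**2 = (47/30)**2 = 2209/900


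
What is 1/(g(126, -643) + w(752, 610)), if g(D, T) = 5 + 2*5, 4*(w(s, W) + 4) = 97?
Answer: 4/141 ≈ 0.028369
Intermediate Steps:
w(s, W) = 81/4 (w(s, W) = -4 + (¼)*97 = -4 + 97/4 = 81/4)
g(D, T) = 15 (g(D, T) = 5 + 10 = 15)
1/(g(126, -643) + w(752, 610)) = 1/(15 + 81/4) = 1/(141/4) = 4/141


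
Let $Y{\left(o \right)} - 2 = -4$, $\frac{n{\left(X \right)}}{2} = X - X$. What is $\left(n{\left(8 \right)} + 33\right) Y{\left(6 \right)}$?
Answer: $-66$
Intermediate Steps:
$n{\left(X \right)} = 0$ ($n{\left(X \right)} = 2 \left(X - X\right) = 2 \cdot 0 = 0$)
$Y{\left(o \right)} = -2$ ($Y{\left(o \right)} = 2 - 4 = -2$)
$\left(n{\left(8 \right)} + 33\right) Y{\left(6 \right)} = \left(0 + 33\right) \left(-2\right) = 33 \left(-2\right) = -66$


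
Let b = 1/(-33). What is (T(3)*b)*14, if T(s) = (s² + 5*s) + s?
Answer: -126/11 ≈ -11.455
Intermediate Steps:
T(s) = s² + 6*s
b = -1/33 ≈ -0.030303
(T(3)*b)*14 = ((3*(6 + 3))*(-1/33))*14 = ((3*9)*(-1/33))*14 = (27*(-1/33))*14 = -9/11*14 = -126/11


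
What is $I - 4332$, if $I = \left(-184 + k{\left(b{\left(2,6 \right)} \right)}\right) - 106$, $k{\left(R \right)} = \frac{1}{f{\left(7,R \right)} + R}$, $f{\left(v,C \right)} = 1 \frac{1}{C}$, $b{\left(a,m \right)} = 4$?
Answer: $- \frac{78570}{17} \approx -4621.8$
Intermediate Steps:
$f{\left(v,C \right)} = \frac{1}{C}$
$k{\left(R \right)} = \frac{1}{R + \frac{1}{R}}$ ($k{\left(R \right)} = \frac{1}{\frac{1}{R} + R} = \frac{1}{R + \frac{1}{R}}$)
$I = - \frac{4926}{17}$ ($I = \left(-184 + \frac{4}{1 + 4^{2}}\right) - 106 = \left(-184 + \frac{4}{1 + 16}\right) - 106 = \left(-184 + \frac{4}{17}\right) - 106 = - \frac{3124}{17} - 106 = - \frac{4926}{17} \approx -289.76$)
$I - 4332 = - \frac{4926}{17} - 4332 = - \frac{78570}{17}$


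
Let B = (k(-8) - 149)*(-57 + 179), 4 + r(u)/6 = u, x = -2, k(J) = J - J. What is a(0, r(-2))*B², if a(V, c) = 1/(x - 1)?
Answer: -330439684/3 ≈ -1.1015e+8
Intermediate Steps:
k(J) = 0
r(u) = -24 + 6*u
B = -18178 (B = (0 - 149)*(-57 + 179) = -149*122 = -18178)
a(V, c) = -⅓ (a(V, c) = 1/(-2 - 1) = 1/(-3) = -⅓)
a(0, r(-2))*B² = -⅓*(-18178)² = -⅓*330439684 = -330439684/3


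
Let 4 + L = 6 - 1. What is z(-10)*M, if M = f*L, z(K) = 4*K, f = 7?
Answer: -280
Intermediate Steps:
L = 1 (L = -4 + (6 - 1) = -4 + 5 = 1)
M = 7 (M = 7*1 = 7)
z(-10)*M = (4*(-10))*7 = -40*7 = -280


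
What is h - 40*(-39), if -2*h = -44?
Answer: 1582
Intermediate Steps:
h = 22 (h = -1/2*(-44) = 22)
h - 40*(-39) = 22 - 40*(-39) = 22 + 1560 = 1582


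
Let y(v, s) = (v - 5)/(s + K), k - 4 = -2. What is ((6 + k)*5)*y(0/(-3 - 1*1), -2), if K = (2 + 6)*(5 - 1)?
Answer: -20/3 ≈ -6.6667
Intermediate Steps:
k = 2 (k = 4 - 2 = 2)
K = 32 (K = 8*4 = 32)
y(v, s) = (-5 + v)/(32 + s) (y(v, s) = (v - 5)/(s + 32) = (-5 + v)/(32 + s))
((6 + k)*5)*y(0/(-3 - 1*1), -2) = ((6 + 2)*5)*((-5 + 0/(-3 - 1*1))/(32 - 2)) = (8*5)*((-5 + 0/(-3 - 1))/30) = 40*((-5 + 0/(-4))/30) = 40*((-5 + 0*(-¼))/30) = 40*((-5 + 0)/30) = 40*((1/30)*(-5)) = 40*(-⅙) = -20/3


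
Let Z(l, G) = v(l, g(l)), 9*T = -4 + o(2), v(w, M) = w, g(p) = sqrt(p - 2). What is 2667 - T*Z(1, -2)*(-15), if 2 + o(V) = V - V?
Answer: 2657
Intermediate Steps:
g(p) = sqrt(-2 + p)
o(V) = -2 (o(V) = -2 + (V - V) = -2 + 0 = -2)
T = -2/3 (T = (-4 - 2)/9 = (1/9)*(-6) = -2/3 ≈ -0.66667)
Z(l, G) = l
2667 - T*Z(1, -2)*(-15) = 2667 - (-2/3*1)*(-15) = 2667 - (-2)*(-15)/3 = 2667 - 1*10 = 2667 - 10 = 2657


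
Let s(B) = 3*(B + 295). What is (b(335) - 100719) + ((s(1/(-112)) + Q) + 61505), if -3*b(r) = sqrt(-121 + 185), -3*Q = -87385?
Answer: -3092329/336 ≈ -9203.4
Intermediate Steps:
Q = 87385/3 (Q = -1/3*(-87385) = 87385/3 ≈ 29128.)
s(B) = 885 + 3*B (s(B) = 3*(295 + B) = 885 + 3*B)
b(r) = -8/3 (b(r) = -sqrt(-121 + 185)/3 = -sqrt(64)/3 = -1/3*8 = -8/3)
(b(335) - 100719) + ((s(1/(-112)) + Q) + 61505) = (-8/3 - 100719) + (((885 + 3/(-112)) + 87385/3) + 61505) = -302165/3 + (((885 + 3*(-1/112)) + 87385/3) + 61505) = -302165/3 + (((885 - 3/112) + 87385/3) + 61505) = -302165/3 + ((99117/112 + 87385/3) + 61505) = -302165/3 + (10084471/336 + 61505) = -302165/3 + 30750151/336 = -3092329/336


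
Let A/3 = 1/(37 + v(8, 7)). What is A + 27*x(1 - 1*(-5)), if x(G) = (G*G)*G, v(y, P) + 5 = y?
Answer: 233283/40 ≈ 5832.1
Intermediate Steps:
v(y, P) = -5 + y
x(G) = G³ (x(G) = G²*G = G³)
A = 3/40 (A = 3/(37 + (-5 + 8)) = 3/(37 + 3) = 3/40 ≈ 0.075000)
A + 27*x(1 - 1*(-5)) = 3/40 + 27*(1 - 1*(-5))³ = 3/40 + 27*(1 + 5)³ = 3/40 + 27*6³ = 3/40 + 27*216 = 3/40 + 5832 = 233283/40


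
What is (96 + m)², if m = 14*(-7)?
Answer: 4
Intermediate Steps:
m = -98
(96 + m)² = (96 - 98)² = (-2)² = 4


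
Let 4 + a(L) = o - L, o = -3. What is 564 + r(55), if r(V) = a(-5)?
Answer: 562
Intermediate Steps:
a(L) = -7 - L (a(L) = -4 + (-3 - L) = -7 - L)
r(V) = -2 (r(V) = -7 - 1*(-5) = -7 + 5 = -2)
564 + r(55) = 564 - 2 = 562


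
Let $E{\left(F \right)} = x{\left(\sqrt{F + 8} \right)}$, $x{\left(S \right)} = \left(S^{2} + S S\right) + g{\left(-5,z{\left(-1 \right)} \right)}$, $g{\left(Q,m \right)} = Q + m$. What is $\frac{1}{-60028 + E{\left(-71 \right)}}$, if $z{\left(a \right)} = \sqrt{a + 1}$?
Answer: $- \frac{1}{60159} \approx -1.6623 \cdot 10^{-5}$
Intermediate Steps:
$z{\left(a \right)} = \sqrt{1 + a}$
$x{\left(S \right)} = -5 + 2 S^{2}$ ($x{\left(S \right)} = \left(S^{2} + S S\right) - \left(5 - \sqrt{1 - 1}\right) = \left(S^{2} + S^{2}\right) - \left(5 - \sqrt{0}\right) = 2 S^{2} + \left(-5 + 0\right) = 2 S^{2} - 5 = -5 + 2 S^{2}$)
$E{\left(F \right)} = 11 + 2 F$ ($E{\left(F \right)} = -5 + 2 \left(\sqrt{F + 8}\right)^{2} = -5 + 2 \left(\sqrt{8 + F}\right)^{2} = -5 + 2 \left(8 + F\right) = -5 + \left(16 + 2 F\right) = 11 + 2 F$)
$\frac{1}{-60028 + E{\left(-71 \right)}} = \frac{1}{-60028 + \left(11 + 2 \left(-71\right)\right)} = \frac{1}{-60028 + \left(11 - 142\right)} = \frac{1}{-60028 - 131} = \frac{1}{-60159} = - \frac{1}{60159}$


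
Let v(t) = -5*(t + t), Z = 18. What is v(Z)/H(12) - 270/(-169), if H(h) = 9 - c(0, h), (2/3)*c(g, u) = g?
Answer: -3110/169 ≈ -18.402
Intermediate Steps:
c(g, u) = 3*g/2
v(t) = -10*t
H(h) = 9 (H(h) = 9 - 3*0/2 = 9 - 1*0 = 9 + 0 = 9)
v(Z)/H(12) - 270/(-169) = -10*18/9 - 270/(-169) = -180*⅑ - 270*(-1/169) = -20 + 270/169 = -3110/169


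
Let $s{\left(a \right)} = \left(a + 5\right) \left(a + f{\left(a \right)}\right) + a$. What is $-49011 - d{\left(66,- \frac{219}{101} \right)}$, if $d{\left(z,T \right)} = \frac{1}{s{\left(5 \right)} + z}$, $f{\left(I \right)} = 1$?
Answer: $- \frac{6420442}{131} \approx -49011.0$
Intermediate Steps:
$s{\left(a \right)} = a + \left(1 + a\right) \left(5 + a\right)$ ($s{\left(a \right)} = \left(a + 5\right) \left(a + 1\right) + a = \left(5 + a\right) \left(1 + a\right) + a = \left(1 + a\right) \left(5 + a\right) + a = a + \left(1 + a\right) \left(5 + a\right)$)
$d{\left(z,T \right)} = \frac{1}{65 + z}$ ($d{\left(z,T \right)} = \frac{1}{\left(5 + 5^{2} + 7 \cdot 5\right) + z} = \frac{1}{\left(5 + 25 + 35\right) + z} = \frac{1}{65 + z}$)
$-49011 - d{\left(66,- \frac{219}{101} \right)} = -49011 - \frac{1}{65 + 66} = -49011 - \frac{1}{131} = - \frac{6420442}{131}$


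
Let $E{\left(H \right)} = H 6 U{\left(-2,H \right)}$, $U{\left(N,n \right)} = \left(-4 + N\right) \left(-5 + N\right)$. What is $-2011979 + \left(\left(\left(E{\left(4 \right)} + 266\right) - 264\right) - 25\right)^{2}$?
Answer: $-1041754$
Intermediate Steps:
$U{\left(N,n \right)} = \left(-5 + N\right) \left(-4 + N\right)$
$E{\left(H \right)} = 252 H$ ($E{\left(H \right)} = H 6 \left(20 + \left(-2\right)^{2} - -18\right) = 6 H \left(20 + 4 + 18\right) = 6 H 42 = 252 H$)
$-2011979 + \left(\left(\left(E{\left(4 \right)} + 266\right) - 264\right) - 25\right)^{2} = -2011979 + \left(\left(\left(252 \cdot 4 + 266\right) - 264\right) - 25\right)^{2} = -2011979 + \left(\left(\left(1008 + 266\right) - 264\right) - 25\right)^{2} = -2011979 + \left(\left(1274 - 264\right) - 25\right)^{2} = -2011979 + \left(1010 - 25\right)^{2} = -2011979 + 985^{2} = -2011979 + 970225 = -1041754$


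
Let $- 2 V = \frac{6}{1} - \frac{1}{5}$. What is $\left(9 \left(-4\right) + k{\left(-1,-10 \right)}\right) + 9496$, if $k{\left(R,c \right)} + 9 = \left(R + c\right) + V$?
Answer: $\frac{94371}{10} \approx 9437.1$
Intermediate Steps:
$V = - \frac{29}{10}$ ($V = - \frac{\frac{6}{1} - \frac{1}{5}}{2} = - \frac{6 \cdot 1 - \frac{1}{5}}{2} = - \frac{6 - \frac{1}{5}}{2} = \left(- \frac{1}{2}\right) \frac{29}{5} = - \frac{29}{10} \approx -2.9$)
$k{\left(R,c \right)} = - \frac{119}{10} + R + c$ ($k{\left(R,c \right)} = -9 - \left(\frac{29}{10} - R - c\right) = -9 + \left(- \frac{29}{10} + R + c\right) = - \frac{119}{10} + R + c$)
$\left(9 \left(-4\right) + k{\left(-1,-10 \right)}\right) + 9496 = \left(9 \left(-4\right) - \frac{229}{10}\right) + 9496 = \left(-36 - \frac{229}{10}\right) + 9496 = - \frac{589}{10} + 9496 = \frac{94371}{10}$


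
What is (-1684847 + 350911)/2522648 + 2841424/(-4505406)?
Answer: -823614739298/710347089693 ≈ -1.1595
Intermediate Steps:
(-1684847 + 350911)/2522648 + 2841424/(-4505406) = -1333936*1/2522648 + 2841424*(-1/4505406) = -166742/315331 - 1420712/2252703 = -823614739298/710347089693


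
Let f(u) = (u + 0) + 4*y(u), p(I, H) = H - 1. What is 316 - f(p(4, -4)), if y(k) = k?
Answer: 341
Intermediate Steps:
p(I, H) = -1 + H
f(u) = 5*u (f(u) = (u + 0) + 4*u = u + 4*u = 5*u)
316 - f(p(4, -4)) = 316 - 5*(-1 - 4) = 316 - 5*(-5) = 316 - 1*(-25) = 316 + 25 = 341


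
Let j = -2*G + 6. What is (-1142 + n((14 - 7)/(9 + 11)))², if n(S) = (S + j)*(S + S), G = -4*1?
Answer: 51252884881/40000 ≈ 1.2813e+6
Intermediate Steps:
G = -4
j = 14 (j = -2*(-4) + 6 = 8 + 6 = 14)
n(S) = 2*S*(14 + S) (n(S) = (S + 14)*(S + S) = (14 + S)*(2*S) = 2*S*(14 + S))
(-1142 + n((14 - 7)/(9 + 11)))² = (-1142 + 2*((14 - 7)/(9 + 11))*(14 + (14 - 7)/(9 + 11)))² = (-1142 + 2*(7/20)*(14 + 7/20))² = (-1142 + 2*(7/20)*(287/20))² = (-1142 + 2009/200)² = (-226391/200)² = 51252884881/40000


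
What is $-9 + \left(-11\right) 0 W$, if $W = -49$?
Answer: $-9$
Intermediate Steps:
$-9 + \left(-11\right) 0 W = -9 + \left(-11\right) 0 \left(-49\right) = -9 + 0 \left(-49\right) = -9 + 0 = -9$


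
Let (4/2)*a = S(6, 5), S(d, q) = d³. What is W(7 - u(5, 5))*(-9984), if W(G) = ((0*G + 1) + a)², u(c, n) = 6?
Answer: -118619904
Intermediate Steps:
a = 108 (a = (½)*6³ = (½)*216 = 108)
W(G) = 11881 (W(G) = ((0*G + 1) + 108)² = ((0 + 1) + 108)² = (1 + 108)² = 109² = 11881)
W(7 - u(5, 5))*(-9984) = 11881*(-9984) = -118619904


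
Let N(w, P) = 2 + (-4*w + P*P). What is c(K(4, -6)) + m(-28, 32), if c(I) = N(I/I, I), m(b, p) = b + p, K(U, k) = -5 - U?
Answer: 83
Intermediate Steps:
N(w, P) = 2 + P² - 4*w (N(w, P) = 2 + (-4*w + P²) = 2 + (P² - 4*w) = 2 + P² - 4*w)
c(I) = -2 + I² (c(I) = 2 + I² - 4*I/I = 2 + I² - 4*1 = 2 + I² - 4 = -2 + I²)
c(K(4, -6)) + m(-28, 32) = (-2 + (-5 - 1*4)²) + (-28 + 32) = (-2 + (-5 - 4)²) + 4 = (-2 + (-9)²) + 4 = (-2 + 81) + 4 = 79 + 4 = 83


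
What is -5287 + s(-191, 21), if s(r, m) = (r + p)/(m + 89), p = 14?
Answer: -581747/110 ≈ -5288.6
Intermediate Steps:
s(r, m) = (14 + r)/(89 + m) (s(r, m) = (r + 14)/(m + 89) = (14 + r)/(89 + m))
-5287 + s(-191, 21) = -5287 + (14 - 191)/(89 + 21) = -5287 - 177/110 = -581747/110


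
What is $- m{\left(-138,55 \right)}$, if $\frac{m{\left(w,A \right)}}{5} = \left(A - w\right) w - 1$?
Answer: $133175$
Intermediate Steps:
$m{\left(w,A \right)} = -5 + 5 w \left(A - w\right)$ ($m{\left(w,A \right)} = 5 \left(\left(A - w\right) w - 1\right) = 5 \left(w \left(A - w\right) - 1\right) = 5 \left(-1 + w \left(A - w\right)\right) = -5 + 5 w \left(A - w\right)$)
$- m{\left(-138,55 \right)} = - (-5 - 5 \left(-138\right)^{2} + 5 \cdot 55 \left(-138\right)) = - (-5 - 95220 - 37950) = \left(-1\right) \left(-133175\right) = 133175$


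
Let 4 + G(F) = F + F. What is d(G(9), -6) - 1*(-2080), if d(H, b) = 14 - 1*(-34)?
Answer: 2128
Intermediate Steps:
G(F) = -4 + 2*F (G(F) = -4 + (F + F) = -4 + 2*F)
d(H, b) = 48 (d(H, b) = 14 + 34 = 48)
d(G(9), -6) - 1*(-2080) = 48 - 1*(-2080) = 48 + 2080 = 2128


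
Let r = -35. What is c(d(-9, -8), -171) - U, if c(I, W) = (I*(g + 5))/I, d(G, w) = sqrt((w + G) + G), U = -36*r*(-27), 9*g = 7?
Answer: 306232/9 ≈ 34026.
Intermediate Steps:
g = 7/9 (g = (1/9)*7 = 7/9 ≈ 0.77778)
U = -34020 (U = -36*(-35)*(-27) = 1260*(-27) = -34020)
d(G, w) = sqrt(w + 2*G) (d(G, w) = sqrt((G + w) + G) = sqrt(w + 2*G))
c(I, W) = 52/9 (c(I, W) = (I*(7/9 + 5))/I = (I*(52/9))/I = (52*I/9)/I = 52/9)
c(d(-9, -8), -171) - U = 52/9 - 1*(-34020) = 52/9 + 34020 = 306232/9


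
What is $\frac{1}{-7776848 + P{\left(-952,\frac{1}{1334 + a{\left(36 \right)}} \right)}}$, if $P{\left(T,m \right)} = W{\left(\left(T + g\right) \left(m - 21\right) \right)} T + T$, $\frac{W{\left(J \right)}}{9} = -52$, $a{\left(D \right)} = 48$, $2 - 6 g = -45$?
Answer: $- \frac{1}{7332264} \approx -1.3638 \cdot 10^{-7}$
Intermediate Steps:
$g = \frac{47}{6}$ ($g = \frac{1}{3} - - \frac{15}{2} = \frac{1}{3} + \frac{15}{2} = \frac{47}{6} \approx 7.8333$)
$W{\left(J \right)} = -468$ ($W{\left(J \right)} = 9 \left(-52\right) = -468$)
$P{\left(T,m \right)} = - 467 T$ ($P{\left(T,m \right)} = - 468 T + T = - 467 T$)
$\frac{1}{-7776848 + P{\left(-952,\frac{1}{1334 + a{\left(36 \right)}} \right)}} = \frac{1}{-7776848 - -444584} = \frac{1}{-7776848 + 444584} = \frac{1}{-7332264} = - \frac{1}{7332264}$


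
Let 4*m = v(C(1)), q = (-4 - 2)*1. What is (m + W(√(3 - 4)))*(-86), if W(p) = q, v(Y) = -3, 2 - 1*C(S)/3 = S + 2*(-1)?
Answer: 1161/2 ≈ 580.50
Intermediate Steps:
C(S) = 12 - 3*S (C(S) = 6 - 3*(S + 2*(-1)) = 6 - 3*(S - 2) = 6 - 3*(-2 + S) = 6 + (6 - 3*S) = 12 - 3*S)
q = -6 (q = -6*1 = -6)
W(p) = -6
m = -¾ (m = (¼)*(-3) = -¾ ≈ -0.75000)
(m + W(√(3 - 4)))*(-86) = (-¾ - 6)*(-86) = -27/4*(-86) = 1161/2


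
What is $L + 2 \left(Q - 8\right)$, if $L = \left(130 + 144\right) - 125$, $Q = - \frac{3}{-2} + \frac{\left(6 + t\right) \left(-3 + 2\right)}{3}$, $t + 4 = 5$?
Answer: $\frac{394}{3} \approx 131.33$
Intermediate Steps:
$t = 1$ ($t = -4 + 5 = 1$)
$Q = - \frac{5}{6}$ ($Q = - \frac{3}{-2} + \frac{\left(6 + 1\right) \left(-3 + 2\right)}{3} = \left(-3\right) \left(- \frac{1}{2}\right) + 7 \left(-1\right) \frac{1}{3} = \frac{3}{2} - \frac{7}{3} = - \frac{5}{6} \approx -0.83333$)
$L = 149$ ($L = 274 - 125 = 149$)
$L + 2 \left(Q - 8\right) = 149 + 2 \left(- \frac{5}{6} - 8\right) = 149 + 2 \left(- \frac{53}{6}\right) = 149 - \frac{53}{3} = \frac{394}{3}$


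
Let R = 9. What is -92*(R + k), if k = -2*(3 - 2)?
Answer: -644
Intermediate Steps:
k = -2 (k = -2*1 = -2)
-92*(R + k) = -92*(9 - 2) = -92*7 = -644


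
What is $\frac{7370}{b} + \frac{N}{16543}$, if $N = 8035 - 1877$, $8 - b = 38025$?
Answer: $\frac{112186776}{628915231} \approx 0.17838$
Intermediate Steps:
$b = -38017$ ($b = 8 - 38025 = -38017$)
$N = 6158$
$\frac{7370}{b} + \frac{N}{16543} = \frac{7370}{-38017} + \frac{6158}{16543} = 7370 \left(- \frac{1}{38017}\right) + 6158 \cdot \frac{1}{16543} = - \frac{7370}{38017} + \frac{6158}{16543} = \frac{112186776}{628915231}$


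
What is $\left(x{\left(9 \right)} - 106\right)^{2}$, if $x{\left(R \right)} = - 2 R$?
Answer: $15376$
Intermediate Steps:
$\left(x{\left(9 \right)} - 106\right)^{2} = \left(\left(-2\right) 9 - 106\right)^{2} = \left(-18 - 106\right)^{2} = \left(-124\right)^{2} = 15376$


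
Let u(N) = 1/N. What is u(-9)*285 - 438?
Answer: -1409/3 ≈ -469.67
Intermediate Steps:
u(-9)*285 - 438 = 285/(-9) - 438 = -⅑*285 - 438 = -95/3 - 438 = -1409/3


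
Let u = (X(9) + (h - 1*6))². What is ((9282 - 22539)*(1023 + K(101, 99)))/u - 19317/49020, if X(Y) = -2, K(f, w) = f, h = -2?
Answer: -12174041351/81700 ≈ -1.4901e+5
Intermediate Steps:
u = 100 (u = (-2 + (-2 - 1*6))² = (-2 + (-2 - 6))² = (-2 - 8)² = (-10)² = 100)
((9282 - 22539)*(1023 + K(101, 99)))/u - 19317/49020 = ((9282 - 22539)*(1023 + 101))/100 - 19317/49020 = -13257*1124*(1/100) - 19317*1/49020 = -14900868*1/100 - 6439/16340 = -3725217/25 - 6439/16340 = -12174041351/81700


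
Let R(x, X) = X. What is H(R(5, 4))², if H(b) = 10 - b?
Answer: 36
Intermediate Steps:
H(R(5, 4))² = (10 - 1*4)² = (10 - 4)² = 6² = 36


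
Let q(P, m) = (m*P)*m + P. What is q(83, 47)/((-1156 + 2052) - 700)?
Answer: 91715/98 ≈ 935.87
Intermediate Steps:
q(P, m) = P + P*m² (q(P, m) = (P*m)*m + P = P*m² + P = P + P*m²)
q(83, 47)/((-1156 + 2052) - 700) = (83*(1 + 47²))/((-1156 + 2052) - 700) = (83*(1 + 2209))/(896 - 700) = (83*2210)/196 = 183430*(1/196) = 91715/98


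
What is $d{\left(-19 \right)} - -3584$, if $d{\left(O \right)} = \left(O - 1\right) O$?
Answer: $3964$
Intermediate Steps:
$d{\left(O \right)} = O \left(-1 + O\right)$ ($d{\left(O \right)} = \left(-1 + O\right) O = O \left(-1 + O\right)$)
$d{\left(-19 \right)} - -3584 = - 19 \left(-1 - 19\right) - -3584 = \left(-19\right) \left(-20\right) + \left(-14060 + 17644\right) = 380 + 3584 = 3964$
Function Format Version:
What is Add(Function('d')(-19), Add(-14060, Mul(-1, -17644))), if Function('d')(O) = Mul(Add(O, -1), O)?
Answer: 3964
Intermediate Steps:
Function('d')(O) = Mul(O, Add(-1, O)) (Function('d')(O) = Mul(Add(-1, O), O) = Mul(O, Add(-1, O)))
Add(Function('d')(-19), Add(-14060, Mul(-1, -17644))) = Add(Mul(-19, Add(-1, -19)), Add(-14060, Mul(-1, -17644))) = Add(Mul(-19, -20), Add(-14060, 17644)) = Add(380, 3584) = 3964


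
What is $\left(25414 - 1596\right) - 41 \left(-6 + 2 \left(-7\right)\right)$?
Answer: $24638$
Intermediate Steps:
$\left(25414 - 1596\right) - 41 \left(-6 + 2 \left(-7\right)\right) = 23818 - 41 \left(-6 - 14\right) = 23818 - -820 = 23818 + 820 = 24638$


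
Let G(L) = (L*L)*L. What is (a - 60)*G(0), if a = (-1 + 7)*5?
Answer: 0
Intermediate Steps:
a = 30 (a = 6*5 = 30)
G(L) = L³ (G(L) = L²*L = L³)
(a - 60)*G(0) = (30 - 60)*0³ = -30*0 = 0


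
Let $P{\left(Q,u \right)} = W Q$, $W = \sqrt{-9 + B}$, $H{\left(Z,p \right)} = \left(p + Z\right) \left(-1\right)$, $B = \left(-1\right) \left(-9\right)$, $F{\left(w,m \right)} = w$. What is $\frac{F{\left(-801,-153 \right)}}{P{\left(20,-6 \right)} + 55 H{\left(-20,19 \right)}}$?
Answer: $- \frac{801}{55} \approx -14.564$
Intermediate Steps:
$B = 9$
$H{\left(Z,p \right)} = - Z - p$ ($H{\left(Z,p \right)} = \left(Z + p\right) \left(-1\right) = - Z - p$)
$W = 0$ ($W = \sqrt{-9 + 9} = \sqrt{0} = 0$)
$P{\left(Q,u \right)} = 0$ ($P{\left(Q,u \right)} = 0 Q = 0$)
$\frac{F{\left(-801,-153 \right)}}{P{\left(20,-6 \right)} + 55 H{\left(-20,19 \right)}} = - \frac{801}{0 + 55 \left(\left(-1\right) \left(-20\right) - 19\right)} = - \frac{801}{0 + 55 \left(20 - 19\right)} = - \frac{801}{0 + 55 \cdot 1} = - \frac{801}{0 + 55} = - \frac{801}{55}$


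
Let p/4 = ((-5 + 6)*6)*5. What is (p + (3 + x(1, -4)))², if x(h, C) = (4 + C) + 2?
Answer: 15625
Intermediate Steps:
x(h, C) = 6 + C
p = 120 (p = 4*(((-5 + 6)*6)*5) = 4*((1*6)*5) = 4*(6*5) = 4*30 = 120)
(p + (3 + x(1, -4)))² = (120 + (3 + (6 - 4)))² = (120 + (3 + 2))² = (120 + 5)² = 125² = 15625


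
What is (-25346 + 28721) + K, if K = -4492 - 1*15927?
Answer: -17044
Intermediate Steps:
K = -20419 (K = -4492 - 15927 = -20419)
(-25346 + 28721) + K = (-25346 + 28721) - 20419 = 3375 - 20419 = -17044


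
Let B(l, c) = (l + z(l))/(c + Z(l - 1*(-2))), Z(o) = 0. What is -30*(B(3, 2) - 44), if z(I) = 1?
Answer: 1260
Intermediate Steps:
B(l, c) = (1 + l)/c (B(l, c) = (l + 1)/(c + 0) = (1 + l)/c)
-30*(B(3, 2) - 44) = -30*((1 + 3)/2 - 44) = -30*((½)*4 - 44) = -30*(2 - 44) = -30*(-42) = 1260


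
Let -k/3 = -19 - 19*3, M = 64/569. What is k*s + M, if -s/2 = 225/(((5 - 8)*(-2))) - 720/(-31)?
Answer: -488438996/17639 ≈ -27691.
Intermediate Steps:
M = 64/569 (M = 64*(1/569) = 64/569 ≈ 0.11248)
s = -3765/31 (s = -2*(225/(((5 - 8)*(-2))) - 720/(-31)) = -2*(225/((-3*(-2))) - 720*(-1/31)) = -2*(225/6 + 720/31) = -2*(225*(⅙) + 720/31) = -2*(75/2 + 720/31) = -2*3765/62 = -3765/31 ≈ -121.45)
k = 228 (k = -3*(-19 - 19*3) = -3*(-19 - 57) = -3*(-76) = 228)
k*s + M = 228*(-3765/31) + 64/569 = -858420/31 + 64/569 = -488438996/17639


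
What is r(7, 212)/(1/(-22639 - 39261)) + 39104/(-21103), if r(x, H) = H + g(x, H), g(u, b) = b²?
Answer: -1255025224432/449 ≈ -2.7952e+9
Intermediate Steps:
r(x, H) = H + H²
r(7, 212)/(1/(-22639 - 39261)) + 39104/(-21103) = (212*(1 + 212))/(1/(-22639 - 39261)) + 39104/(-21103) = (212*213)/(1/(-61900)) + 39104*(-1/21103) = 45156/(-1/61900) - 832/449 = 45156*(-61900) - 832/449 = -2795156400 - 832/449 = -1255025224432/449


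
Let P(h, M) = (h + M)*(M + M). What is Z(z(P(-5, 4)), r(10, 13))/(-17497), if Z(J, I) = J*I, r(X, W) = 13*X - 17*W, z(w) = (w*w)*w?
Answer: -46592/17497 ≈ -2.6629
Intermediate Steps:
P(h, M) = 2*M*(M + h) (P(h, M) = (M + h)*(2*M) = 2*M*(M + h))
z(w) = w³ (z(w) = w²*w = w³)
r(X, W) = -17*W + 13*X
Z(J, I) = I*J
Z(z(P(-5, 4)), r(10, 13))/(-17497) = ((-17*13 + 13*10)*(2*4*(4 - 5))³)/(-17497) = ((-221 + 130)*(2*4*(-1))³)*(-1/17497) = -91*(-8)³*(-1/17497) = -91*(-512)*(-1/17497) = 46592*(-1/17497) = -46592/17497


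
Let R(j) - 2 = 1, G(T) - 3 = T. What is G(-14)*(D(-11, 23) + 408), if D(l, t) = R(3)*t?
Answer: -5247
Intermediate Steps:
G(T) = 3 + T
R(j) = 3 (R(j) = 2 + 1 = 3)
D(l, t) = 3*t
G(-14)*(D(-11, 23) + 408) = (3 - 14)*(3*23 + 408) = -11*(69 + 408) = -11*477 = -5247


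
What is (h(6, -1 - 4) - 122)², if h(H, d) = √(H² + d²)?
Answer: (122 - √61)² ≈ 13039.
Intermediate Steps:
(h(6, -1 - 4) - 122)² = (√(6² + (-1 - 4)²) - 122)² = (√(36 + (-5)²) - 122)² = (√(36 + 25) - 122)² = (√61 - 122)² = (-122 + √61)²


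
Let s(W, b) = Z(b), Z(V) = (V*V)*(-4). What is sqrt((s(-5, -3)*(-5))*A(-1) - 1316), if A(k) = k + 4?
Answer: 2*I*sqrt(194) ≈ 27.857*I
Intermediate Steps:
Z(V) = -4*V**2 (Z(V) = V**2*(-4) = -4*V**2)
A(k) = 4 + k
s(W, b) = -4*b**2
sqrt((s(-5, -3)*(-5))*A(-1) - 1316) = sqrt((-4*(-3)**2*(-5))*(4 - 1) - 1316) = sqrt((-4*9*(-5))*3 - 1316) = sqrt(-36*(-5)*3 - 1316) = sqrt(180*3 - 1316) = sqrt(540 - 1316) = sqrt(-776) = 2*I*sqrt(194)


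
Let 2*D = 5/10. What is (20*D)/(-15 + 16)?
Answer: 5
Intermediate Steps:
D = 1/4 (D = (5/10)/2 = (5*(1/10))/2 = (1/2)*(1/2) = 1/4 ≈ 0.25000)
(20*D)/(-15 + 16) = (20*(1/4))/(-15 + 16) = 5/1 = 5*1 = 5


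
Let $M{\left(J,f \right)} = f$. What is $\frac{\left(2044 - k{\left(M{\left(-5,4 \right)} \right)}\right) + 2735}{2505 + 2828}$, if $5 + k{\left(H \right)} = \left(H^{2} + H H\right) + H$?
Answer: $\frac{4748}{5333} \approx 0.89031$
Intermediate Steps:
$k{\left(H \right)} = -5 + H + 2 H^{2}$ ($k{\left(H \right)} = -5 + \left(\left(H^{2} + H H\right) + H\right) = -5 + \left(\left(H^{2} + H^{2}\right) + H\right) = -5 + \left(2 H^{2} + H\right) = -5 + \left(H + 2 H^{2}\right) = -5 + H + 2 H^{2}$)
$\frac{\left(2044 - k{\left(M{\left(-5,4 \right)} \right)}\right) + 2735}{2505 + 2828} = \frac{\left(2044 - \left(-5 + 4 + 2 \cdot 4^{2}\right)\right) + 2735}{2505 + 2828} = \frac{\left(2044 - \left(-5 + 4 + 2 \cdot 16\right)\right) + 2735}{5333} = \left(\left(2044 - \left(-5 + 4 + 32\right)\right) + 2735\right) \frac{1}{5333} = \left(\left(2044 - 31\right) + 2735\right) \frac{1}{5333} = \left(2013 + 2735\right) \frac{1}{5333} = 4748 \cdot \frac{1}{5333} = \frac{4748}{5333}$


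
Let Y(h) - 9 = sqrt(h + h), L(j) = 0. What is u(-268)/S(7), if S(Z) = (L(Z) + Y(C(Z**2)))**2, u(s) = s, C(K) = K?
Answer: -47972/289 + 33768*sqrt(2)/289 ≈ -0.75030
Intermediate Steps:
Y(h) = 9 + sqrt(2)*sqrt(h) (Y(h) = 9 + sqrt(h + h) = 9 + sqrt(2*h) = 9 + sqrt(2)*sqrt(h))
S(Z) = (9 + sqrt(2)*sqrt(Z**2))**2 (S(Z) = (0 + (9 + sqrt(2)*sqrt(Z**2)))**2 = (9 + sqrt(2)*sqrt(Z**2))**2)
u(-268)/S(7) = -268/(9 + sqrt(2)*sqrt(7**2))**2 = -268/(9 + sqrt(2)*sqrt(49))**2 = -268/(9 + sqrt(2)*7)**2 = -268/(9 + 7*sqrt(2))**2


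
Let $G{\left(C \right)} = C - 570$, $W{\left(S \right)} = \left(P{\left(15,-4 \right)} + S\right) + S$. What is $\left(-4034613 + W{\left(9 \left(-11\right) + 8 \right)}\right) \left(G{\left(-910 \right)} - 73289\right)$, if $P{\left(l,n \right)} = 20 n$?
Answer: $301683568875$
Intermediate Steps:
$W{\left(S \right)} = -80 + 2 S$ ($W{\left(S \right)} = \left(20 \left(-4\right) + S\right) + S = \left(-80 + S\right) + S = -80 + 2 S$)
$G{\left(C \right)} = -570 + C$
$\left(-4034613 + W{\left(9 \left(-11\right) + 8 \right)}\right) \left(G{\left(-910 \right)} - 73289\right) = \left(-4034613 + \left(-80 + 2 \left(9 \left(-11\right) + 8\right)\right)\right) \left(\left(-570 - 910\right) - 73289\right) = \left(-4034613 + \left(-80 + 2 \left(-99 + 8\right)\right)\right) \left(-1480 - 73289\right) = \left(-4034613 + \left(-80 + 2 \left(-91\right)\right)\right) \left(-74769\right) = \left(-4034613 - 262\right) \left(-74769\right) = \left(-4034875\right) \left(-74769\right) = 301683568875$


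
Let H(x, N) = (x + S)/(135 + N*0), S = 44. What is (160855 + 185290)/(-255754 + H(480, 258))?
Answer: -46729575/34526266 ≈ -1.3535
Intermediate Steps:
H(x, N) = 44/135 + x/135 (H(x, N) = (x + 44)/(135 + N*0) = (44 + x)/(135 + 0) = (44 + x)/135 = (44 + x)*(1/135) = 44/135 + x/135)
(160855 + 185290)/(-255754 + H(480, 258)) = (160855 + 185290)/(-255754 + (44/135 + (1/135)*480)) = 346145/(-255754 + (44/135 + 32/9)) = 346145/(-255754 + 524/135) = 346145/(-34526266/135) = 346145*(-135/34526266) = -46729575/34526266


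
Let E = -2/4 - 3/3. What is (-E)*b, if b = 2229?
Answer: 6687/2 ≈ 3343.5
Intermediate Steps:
E = -3/2 (E = -2*¼ - 3*⅓ = -½ - 1 = -3/2 ≈ -1.5000)
(-E)*b = -1*(-3/2)*2229 = (3/2)*2229 = 6687/2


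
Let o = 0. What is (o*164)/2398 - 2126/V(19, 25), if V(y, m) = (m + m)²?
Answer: -1063/1250 ≈ -0.85040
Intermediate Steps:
V(y, m) = 4*m² (V(y, m) = (2*m)² = 4*m²)
(o*164)/2398 - 2126/V(19, 25) = (0*164)/2398 - 2126/(4*25²) = 0*(1/2398) - 2126/(4*625) = 0 - 2126/2500 = 0 - 2126*1/2500 = 0 - 1063/1250 = -1063/1250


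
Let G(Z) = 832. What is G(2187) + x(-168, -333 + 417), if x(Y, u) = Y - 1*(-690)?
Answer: 1354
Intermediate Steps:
x(Y, u) = 690 + Y (x(Y, u) = Y + 690 = 690 + Y)
G(2187) + x(-168, -333 + 417) = 832 + (690 - 168) = 832 + 522 = 1354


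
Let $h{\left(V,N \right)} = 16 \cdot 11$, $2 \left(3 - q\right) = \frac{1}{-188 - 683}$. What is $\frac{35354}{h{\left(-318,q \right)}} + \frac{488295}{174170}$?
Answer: $\frac{28379755}{139336} \approx 203.68$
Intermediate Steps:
$q = \frac{5227}{1742}$ ($q = 3 - \frac{1}{2 \left(-188 - 683\right)} = 3 - \frac{1}{2 \left(-871\right)} = 3 - - \frac{1}{1742} = 3 + \frac{1}{1742} = \frac{5227}{1742} \approx 3.0006$)
$h{\left(V,N \right)} = 176$
$\frac{35354}{h{\left(-318,q \right)}} + \frac{488295}{174170} = \frac{35354}{176} + \frac{488295}{174170} = 35354 \cdot \frac{1}{176} + 488295 \cdot \frac{1}{174170} = \frac{1607}{8} + \frac{97659}{34834} = \frac{28379755}{139336}$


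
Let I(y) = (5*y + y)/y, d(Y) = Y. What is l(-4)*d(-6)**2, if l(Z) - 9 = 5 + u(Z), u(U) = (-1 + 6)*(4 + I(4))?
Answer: 2304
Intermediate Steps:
I(y) = 6 (I(y) = (6*y)/y = 6)
u(U) = 50 (u(U) = (-1 + 6)*(4 + 6) = 5*10 = 50)
l(Z) = 64 (l(Z) = 9 + (5 + 50) = 9 + 55 = 64)
l(-4)*d(-6)**2 = 64*(-6)**2 = 64*36 = 2304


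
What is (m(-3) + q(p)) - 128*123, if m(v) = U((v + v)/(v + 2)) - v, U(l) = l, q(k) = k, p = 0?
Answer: -15735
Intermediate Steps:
m(v) = -v + 2*v/(2 + v) (m(v) = (v + v)/(v + 2) - v = (2*v)/(2 + v) - v = 2*v/(2 + v) - v = -v + 2*v/(2 + v))
(m(-3) + q(p)) - 128*123 = (-1*(-3)²/(2 - 3) + 0) - 128*123 = (-1*9/(-1) + 0) - 15744 = (-1*9*(-1) + 0) - 15744 = (9 + 0) - 15744 = 9 - 15744 = -15735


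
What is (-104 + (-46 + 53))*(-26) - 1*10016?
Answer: -7494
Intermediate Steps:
(-104 + (-46 + 53))*(-26) - 1*10016 = (-104 + 7)*(-26) - 10016 = -97*(-26) - 10016 = 2522 - 10016 = -7494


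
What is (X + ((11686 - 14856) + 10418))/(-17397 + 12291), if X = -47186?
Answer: 19969/2553 ≈ 7.8218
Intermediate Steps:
(X + ((11686 - 14856) + 10418))/(-17397 + 12291) = (-47186 + ((11686 - 14856) + 10418))/(-17397 + 12291) = (-47186 + (-3170 + 10418))/(-5106) = (-47186 + 7248)*(-1/5106) = -39938*(-1/5106) = 19969/2553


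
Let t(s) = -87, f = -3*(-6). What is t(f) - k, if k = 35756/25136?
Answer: -555647/6284 ≈ -88.422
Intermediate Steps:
f = 18
k = 8939/6284 (k = 35756*(1/25136) = 8939/6284 ≈ 1.4225)
t(f) - k = -87 - 1*8939/6284 = -87 - 8939/6284 = -555647/6284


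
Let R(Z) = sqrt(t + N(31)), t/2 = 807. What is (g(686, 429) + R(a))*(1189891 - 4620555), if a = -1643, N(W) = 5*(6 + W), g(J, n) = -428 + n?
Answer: -3430664 - 3430664*sqrt(1799) ≈ -1.4894e+8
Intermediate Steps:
t = 1614 (t = 2*807 = 1614)
N(W) = 30 + 5*W
R(Z) = sqrt(1799) (R(Z) = sqrt(1614 + (30 + 5*31)) = sqrt(1614 + (30 + 155)) = sqrt(1614 + 185) = sqrt(1799))
(g(686, 429) + R(a))*(1189891 - 4620555) = ((-428 + 429) + sqrt(1799))*(1189891 - 4620555) = (1 + sqrt(1799))*(-3430664) = -3430664 - 3430664*sqrt(1799)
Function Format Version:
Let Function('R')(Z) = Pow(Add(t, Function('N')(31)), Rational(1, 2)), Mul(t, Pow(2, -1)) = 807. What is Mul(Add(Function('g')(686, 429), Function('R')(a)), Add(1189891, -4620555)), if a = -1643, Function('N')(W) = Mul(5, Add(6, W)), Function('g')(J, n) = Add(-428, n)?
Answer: Add(-3430664, Mul(-3430664, Pow(1799, Rational(1, 2)))) ≈ -1.4894e+8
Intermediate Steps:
t = 1614 (t = Mul(2, 807) = 1614)
Function('N')(W) = Add(30, Mul(5, W))
Function('R')(Z) = Pow(1799, Rational(1, 2)) (Function('R')(Z) = Pow(Add(1614, Add(30, Mul(5, 31))), Rational(1, 2)) = Pow(Add(1614, Add(30, 155)), Rational(1, 2)) = Pow(Add(1614, 185), Rational(1, 2)) = Pow(1799, Rational(1, 2)))
Mul(Add(Function('g')(686, 429), Function('R')(a)), Add(1189891, -4620555)) = Mul(Add(Add(-428, 429), Pow(1799, Rational(1, 2))), Add(1189891, -4620555)) = Mul(Add(1, Pow(1799, Rational(1, 2))), -3430664) = Add(-3430664, Mul(-3430664, Pow(1799, Rational(1, 2))))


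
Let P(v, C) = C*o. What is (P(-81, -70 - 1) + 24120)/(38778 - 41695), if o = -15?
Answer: -25185/2917 ≈ -8.6339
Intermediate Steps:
P(v, C) = -15*C (P(v, C) = C*(-15) = -15*C)
(P(-81, -70 - 1) + 24120)/(38778 - 41695) = (-15*(-70 - 1) + 24120)/(38778 - 41695) = (-15*(-71) + 24120)/(-2917) = (1065 + 24120)*(-1/2917) = 25185*(-1/2917) = -25185/2917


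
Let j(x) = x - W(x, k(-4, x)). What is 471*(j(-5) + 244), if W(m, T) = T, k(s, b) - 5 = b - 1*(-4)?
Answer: 110685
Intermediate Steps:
k(s, b) = 9 + b (k(s, b) = 5 + (b - 1*(-4)) = 5 + (b + 4) = 5 + (4 + b) = 9 + b)
j(x) = -9 (j(x) = x - (9 + x) = x + (-9 - x) = -9)
471*(j(-5) + 244) = 471*(-9 + 244) = 471*235 = 110685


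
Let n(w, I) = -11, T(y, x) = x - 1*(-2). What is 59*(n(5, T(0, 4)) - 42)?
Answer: -3127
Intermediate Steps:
T(y, x) = 2 + x (T(y, x) = x + 2 = 2 + x)
59*(n(5, T(0, 4)) - 42) = 59*(-11 - 42) = 59*(-53) = -3127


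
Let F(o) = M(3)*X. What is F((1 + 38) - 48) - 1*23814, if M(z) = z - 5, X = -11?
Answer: -23792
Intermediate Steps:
M(z) = -5 + z
F(o) = 22 (F(o) = (-5 + 3)*(-11) = -2*(-11) = 22)
F((1 + 38) - 48) - 1*23814 = 22 - 1*23814 = 22 - 23814 = -23792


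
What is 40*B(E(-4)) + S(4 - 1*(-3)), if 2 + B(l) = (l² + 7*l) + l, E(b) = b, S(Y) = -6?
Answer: -726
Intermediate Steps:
B(l) = -2 + l² + 8*l (B(l) = -2 + ((l² + 7*l) + l) = -2 + (l² + 8*l) = -2 + l² + 8*l)
40*B(E(-4)) + S(4 - 1*(-3)) = 40*(-2 + (-4)² + 8*(-4)) - 6 = 40*(-2 + 16 - 32) - 6 = 40*(-18) - 6 = -720 - 6 = -726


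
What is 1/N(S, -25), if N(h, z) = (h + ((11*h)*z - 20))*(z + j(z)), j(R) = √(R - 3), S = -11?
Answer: -25/1955082 - I*√7/977541 ≈ -1.2787e-5 - 2.7065e-6*I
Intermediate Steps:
j(R) = √(-3 + R)
N(h, z) = (z + √(-3 + z))*(-20 + h + 11*h*z) (N(h, z) = (h + ((11*h)*z - 20))*(z + √(-3 + z)) = (h + (11*h*z - 20))*(z + √(-3 + z)) = (h + (-20 + 11*h*z))*(z + √(-3 + z)) = (-20 + h + 11*h*z)*(z + √(-3 + z)) = (z + √(-3 + z))*(-20 + h + 11*h*z))
1/N(S, -25) = 1/(-20*(-25) - 20*√(-3 - 25) - 11*(-25) - 11*√(-3 - 25) + 11*(-11)*(-25)² + 11*(-11)*(-25)*√(-3 - 25)) = 1/(500 - 40*I*√7 + 275 - 22*I*√7 + 11*(-11)*625 + 11*(-11)*(-25)*√(-28)) = 1/(500 - 40*I*√7 + 275 - 22*I*√7 - 75625 + 11*(-11)*(-25)*(2*I*√7)) = 1/(500 - 40*I*√7 + 275 - 22*I*√7 - 75625 + 6050*I*√7) = 1/(-74850 + 5988*I*√7)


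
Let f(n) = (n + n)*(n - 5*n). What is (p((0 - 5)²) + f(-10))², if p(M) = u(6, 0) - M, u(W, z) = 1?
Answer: 678976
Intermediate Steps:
f(n) = -8*n² (f(n) = (2*n)*(-4*n) = -8*n²)
p(M) = 1 - M
(p((0 - 5)²) + f(-10))² = ((1 - (0 - 5)²) - 8*(-10)²)² = ((1 - 1*(-5)²) - 8*100)² = ((1 - 1*25) - 800)² = ((1 - 25) - 800)² = (-24 - 800)² = (-824)² = 678976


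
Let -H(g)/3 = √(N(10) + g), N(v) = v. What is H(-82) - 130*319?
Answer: -41470 - 18*I*√2 ≈ -41470.0 - 25.456*I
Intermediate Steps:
H(g) = -3*√(10 + g)
H(-82) - 130*319 = -3*√(10 - 82) - 130*319 = -18*I*√2 - 1*41470 = -18*I*√2 - 41470 = -41470 - 18*I*√2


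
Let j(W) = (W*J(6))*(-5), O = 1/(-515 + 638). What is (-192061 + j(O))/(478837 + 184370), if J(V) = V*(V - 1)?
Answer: -7874551/27191487 ≈ -0.28960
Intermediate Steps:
J(V) = V*(-1 + V)
O = 1/123 ≈ 0.0081301
j(W) = -150*W (j(W) = (W*(6*(-1 + 6)))*(-5) = (W*(6*5))*(-5) = (W*30)*(-5) = (30*W)*(-5) = -150*W)
(-192061 + j(O))/(478837 + 184370) = (-192061 - 150*1/123)/(478837 + 184370) = (-192061 - 50/41)/663207 = -7874551/41*1/663207 = -7874551/27191487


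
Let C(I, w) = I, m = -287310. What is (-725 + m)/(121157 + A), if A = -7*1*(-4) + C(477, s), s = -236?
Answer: -288035/121662 ≈ -2.3675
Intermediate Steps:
A = 505 (A = -7*1*(-4) + 477 = -7*(-4) + 477 = 28 + 477 = 505)
(-725 + m)/(121157 + A) = (-725 - 287310)/(121157 + 505) = -288035/121662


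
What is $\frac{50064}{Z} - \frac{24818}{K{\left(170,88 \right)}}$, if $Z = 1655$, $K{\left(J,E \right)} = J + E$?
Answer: $- \frac{14078639}{213495} \approx -65.944$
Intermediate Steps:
$K{\left(J,E \right)} = E + J$
$\frac{50064}{Z} - \frac{24818}{K{\left(170,88 \right)}} = \frac{50064}{1655} - \frac{24818}{88 + 170} = 50064 \cdot \frac{1}{1655} - \frac{24818}{258} = \frac{50064}{1655} - \frac{12409}{129} = - \frac{14078639}{213495}$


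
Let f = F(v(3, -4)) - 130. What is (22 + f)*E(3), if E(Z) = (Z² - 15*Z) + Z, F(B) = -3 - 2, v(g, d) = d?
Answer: 3729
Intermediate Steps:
F(B) = -5
E(Z) = Z² - 14*Z
f = -135 (f = -5 - 130 = -135)
(22 + f)*E(3) = (22 - 135)*(3*(-14 + 3)) = -339*(-11) = -113*(-33) = 3729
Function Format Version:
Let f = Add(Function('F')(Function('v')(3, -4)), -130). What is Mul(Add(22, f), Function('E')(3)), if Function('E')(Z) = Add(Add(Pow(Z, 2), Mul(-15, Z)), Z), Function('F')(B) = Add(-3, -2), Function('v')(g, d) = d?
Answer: 3729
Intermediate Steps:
Function('F')(B) = -5
Function('E')(Z) = Add(Pow(Z, 2), Mul(-14, Z))
f = -135 (f = Add(-5, -130) = -135)
Mul(Add(22, f), Function('E')(3)) = Mul(Add(22, -135), Mul(3, Add(-14, 3))) = Mul(-113, Mul(3, -11)) = Mul(-113, -33) = 3729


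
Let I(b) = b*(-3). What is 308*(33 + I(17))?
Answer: -5544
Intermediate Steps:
I(b) = -3*b
308*(33 + I(17)) = 308*(33 - 3*17) = 308*(33 - 51) = 308*(-18) = -5544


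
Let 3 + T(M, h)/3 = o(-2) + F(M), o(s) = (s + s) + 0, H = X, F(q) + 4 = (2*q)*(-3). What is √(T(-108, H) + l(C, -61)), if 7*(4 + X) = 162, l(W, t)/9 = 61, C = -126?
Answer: 2*√615 ≈ 49.598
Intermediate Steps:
l(W, t) = 549 (l(W, t) = 9*61 = 549)
F(q) = -4 - 6*q (F(q) = -4 + (2*q)*(-3) = -4 - 6*q)
X = 134/7 (X = -4 + (⅐)*162 = -4 + 162/7 = 134/7 ≈ 19.143)
H = 134/7 ≈ 19.143
o(s) = 2*s (o(s) = 2*s + 0 = 2*s)
T(M, h) = -33 - 18*M (T(M, h) = -9 + 3*(2*(-2) + (-4 - 6*M)) = -9 + 3*(-4 + (-4 - 6*M)) = -9 + 3*(-8 - 6*M) = -9 + (-24 - 18*M) = -33 - 18*M)
√(T(-108, H) + l(C, -61)) = √((-33 - 18*(-108)) + 549) = √((-33 + 1944) + 549) = √(1911 + 549) = √2460 = 2*√615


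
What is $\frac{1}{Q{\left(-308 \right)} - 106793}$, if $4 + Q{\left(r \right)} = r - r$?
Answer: $- \frac{1}{106797} \approx -9.3636 \cdot 10^{-6}$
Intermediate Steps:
$Q{\left(r \right)} = -4$ ($Q{\left(r \right)} = -4 + \left(r - r\right) = -4 + 0 = -4$)
$\frac{1}{Q{\left(-308 \right)} - 106793} = \frac{1}{-4 - 106793} = \frac{1}{-106797} = - \frac{1}{106797}$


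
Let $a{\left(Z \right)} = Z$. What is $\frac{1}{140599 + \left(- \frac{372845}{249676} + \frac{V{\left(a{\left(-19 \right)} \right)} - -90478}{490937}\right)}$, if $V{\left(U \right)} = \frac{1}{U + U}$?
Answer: $\frac{2328928541828}{327441975441158031} \approx 7.1125 \cdot 10^{-6}$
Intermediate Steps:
$V{\left(U \right)} = \frac{1}{2 U}$
$\frac{1}{140599 + \left(- \frac{372845}{249676} + \frac{V{\left(a{\left(-19 \right)} \right)} - -90478}{490937}\right)} = \frac{1}{140599 - \left(\frac{372845}{249676} - \frac{\frac{1}{2 \left(-19\right)} - -90478}{490937}\right)} = \frac{1}{140599 - \left(\frac{372845}{249676} - \left(\frac{1}{2} \left(- \frac{1}{19}\right) + 90478\right) \frac{1}{490937}\right)} = \frac{1}{140599 - \left(\frac{372845}{249676} - \left(- \frac{1}{38} + 90478\right) \frac{1}{490937}\right)} = \frac{1}{140599 + \left(- \frac{372845}{249676} + \frac{3438163}{38} \cdot \frac{1}{490937}\right)} = \frac{1}{140599 + \left(- \frac{372845}{249676} + \frac{3438163}{18655606}\right)} = \frac{1}{140599 - \frac{3048611316941}{2328928541828}} = \frac{1}{\frac{327441975441158031}{2328928541828}} = \frac{2328928541828}{327441975441158031}$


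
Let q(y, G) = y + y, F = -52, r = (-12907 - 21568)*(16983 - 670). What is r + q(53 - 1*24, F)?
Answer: -562390617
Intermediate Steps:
r = -562390675 (r = -34475*16313 = -562390675)
q(y, G) = 2*y
r + q(53 - 1*24, F) = -562390675 + 2*(53 - 1*24) = -562390675 + 2*(53 - 24) = -562390675 + 2*29 = -562390675 + 58 = -562390617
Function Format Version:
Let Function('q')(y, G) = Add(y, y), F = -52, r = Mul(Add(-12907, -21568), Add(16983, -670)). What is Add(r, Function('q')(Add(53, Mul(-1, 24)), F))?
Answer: -562390617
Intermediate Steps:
r = -562390675 (r = Mul(-34475, 16313) = -562390675)
Function('q')(y, G) = Mul(2, y)
Add(r, Function('q')(Add(53, Mul(-1, 24)), F)) = Add(-562390675, Mul(2, Add(53, Mul(-1, 24)))) = Add(-562390675, Mul(2, Add(53, -24))) = Add(-562390675, Mul(2, 29)) = Add(-562390675, 58) = -562390617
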